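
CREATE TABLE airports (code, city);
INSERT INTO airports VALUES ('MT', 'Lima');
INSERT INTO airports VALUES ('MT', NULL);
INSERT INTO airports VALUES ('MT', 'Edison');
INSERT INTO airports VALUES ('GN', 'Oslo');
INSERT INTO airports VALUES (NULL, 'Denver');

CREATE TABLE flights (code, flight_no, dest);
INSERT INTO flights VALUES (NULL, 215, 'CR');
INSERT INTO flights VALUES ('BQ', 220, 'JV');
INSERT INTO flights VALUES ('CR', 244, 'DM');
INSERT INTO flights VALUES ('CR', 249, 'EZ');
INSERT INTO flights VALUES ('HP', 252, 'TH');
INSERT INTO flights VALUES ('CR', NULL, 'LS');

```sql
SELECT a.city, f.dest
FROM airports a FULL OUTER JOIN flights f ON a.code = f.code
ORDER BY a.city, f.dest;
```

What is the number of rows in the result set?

FULL OUTER JOIN keeps every row from both sides; unmatched rows get NULL for the other side's columns.
Matching on a.code = f.code. A NULL in a compared column never satisfies the condition.
- a (code=MT) has no partner → padded with NULL.
- a (code=MT) has no partner → padded with NULL.
- a (code=MT) has no partner → padded with NULL.
- a (code=GN) has no partner → padded with NULL.
- a (code=NULL) has no partner → padded with NULL.
- 6 row(s) from f found no a partner → padded with NULL.
Total: 0 matched + 11 padded = 11 rows.

11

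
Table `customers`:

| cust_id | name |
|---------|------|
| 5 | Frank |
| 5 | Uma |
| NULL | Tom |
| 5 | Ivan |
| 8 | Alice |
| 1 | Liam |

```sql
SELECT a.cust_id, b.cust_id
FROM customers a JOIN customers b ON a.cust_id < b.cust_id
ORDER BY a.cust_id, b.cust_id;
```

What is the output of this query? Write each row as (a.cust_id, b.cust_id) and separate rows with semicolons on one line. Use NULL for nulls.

INNER JOIN keeps only pairs where the ON condition holds.
Matching on a.cust_id < b.cust_id. A NULL in a compared column never satisfies the condition.
Matched pairs: 7.

(1, 5); (1, 5); (1, 5); (1, 8); (5, 8); (5, 8); (5, 8)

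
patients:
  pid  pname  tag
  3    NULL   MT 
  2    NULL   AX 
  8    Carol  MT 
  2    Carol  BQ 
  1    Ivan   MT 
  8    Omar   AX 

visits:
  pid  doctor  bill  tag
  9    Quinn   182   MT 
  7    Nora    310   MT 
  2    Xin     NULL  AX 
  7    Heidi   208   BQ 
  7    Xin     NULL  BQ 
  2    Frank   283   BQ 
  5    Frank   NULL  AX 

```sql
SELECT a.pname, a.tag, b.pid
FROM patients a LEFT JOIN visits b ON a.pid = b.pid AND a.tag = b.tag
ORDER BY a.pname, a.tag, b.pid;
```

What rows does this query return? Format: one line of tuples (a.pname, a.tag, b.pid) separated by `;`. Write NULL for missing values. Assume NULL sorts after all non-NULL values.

LEFT JOIN keeps every row from `patients`; unmatched rows get NULL for `visits`'s columns.
Matching on a.pid = b.pid AND a.tag = b.tag.
- pid=3, tag=MT: no b row matches, row kept with b columns NULL.
- pid=2, tag=AX: 1 matching b row(s), so 1 row(s) emitted.
- pid=8, tag=MT: no b row matches, row kept with b columns NULL.
- pid=2, tag=BQ: 1 matching b row(s), so 1 row(s) emitted.
- pid=1, tag=MT: no b row matches, row kept with b columns NULL.
- pid=8, tag=AX: no b row matches, row kept with b columns NULL.
After projecting and ordering:
a.pname | a.tag | b.pid
Carol | BQ | 2
Carol | MT | NULL
Ivan | MT | NULL
Omar | AX | NULL
NULL | AX | 2
NULL | MT | NULL

(Carol, BQ, 2); (Carol, MT, NULL); (Ivan, MT, NULL); (Omar, AX, NULL); (NULL, AX, 2); (NULL, MT, NULL)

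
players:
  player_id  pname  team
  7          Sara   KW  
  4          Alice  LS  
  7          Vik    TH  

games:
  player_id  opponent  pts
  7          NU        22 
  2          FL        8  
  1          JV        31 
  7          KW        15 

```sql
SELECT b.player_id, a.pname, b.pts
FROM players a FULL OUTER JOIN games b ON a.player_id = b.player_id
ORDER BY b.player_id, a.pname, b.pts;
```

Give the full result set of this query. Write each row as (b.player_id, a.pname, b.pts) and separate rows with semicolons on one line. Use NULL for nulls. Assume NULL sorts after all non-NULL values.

(1, NULL, 31); (2, NULL, 8); (7, Sara, 15); (7, Sara, 22); (7, Vik, 15); (7, Vik, 22); (NULL, Alice, NULL)

FULL OUTER JOIN keeps every row from both sides; unmatched rows get NULL for the other side's columns.
Matching on a.player_id = b.player_id.
Matched pairs: 4; unmatched a rows kept: 1; unmatched b rows kept: 2.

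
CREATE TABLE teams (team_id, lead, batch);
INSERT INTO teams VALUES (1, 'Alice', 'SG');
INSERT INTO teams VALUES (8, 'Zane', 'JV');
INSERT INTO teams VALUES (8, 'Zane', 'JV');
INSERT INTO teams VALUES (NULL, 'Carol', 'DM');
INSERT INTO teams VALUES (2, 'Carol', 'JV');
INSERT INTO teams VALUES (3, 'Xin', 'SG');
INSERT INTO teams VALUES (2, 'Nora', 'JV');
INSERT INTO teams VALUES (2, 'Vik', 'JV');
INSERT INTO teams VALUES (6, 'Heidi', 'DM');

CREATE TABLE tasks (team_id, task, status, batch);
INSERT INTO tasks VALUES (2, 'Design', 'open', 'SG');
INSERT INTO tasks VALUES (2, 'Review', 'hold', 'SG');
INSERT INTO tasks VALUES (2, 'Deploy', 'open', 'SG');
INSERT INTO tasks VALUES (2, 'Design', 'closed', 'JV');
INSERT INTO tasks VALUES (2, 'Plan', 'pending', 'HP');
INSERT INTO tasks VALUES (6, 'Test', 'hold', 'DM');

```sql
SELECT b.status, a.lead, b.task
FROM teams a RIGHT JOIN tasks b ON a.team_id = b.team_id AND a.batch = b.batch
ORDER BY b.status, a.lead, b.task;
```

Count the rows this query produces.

RIGHT JOIN keeps every row from `tasks`; unmatched rows get NULL for `teams`'s columns.
Matching on a.team_id = b.team_id AND a.batch = b.batch. A NULL in a compared column never satisfies the condition.
Matched pairs: 4; unmatched b rows kept: 4.
Total: 4 matched + 4 padded = 8 rows.

8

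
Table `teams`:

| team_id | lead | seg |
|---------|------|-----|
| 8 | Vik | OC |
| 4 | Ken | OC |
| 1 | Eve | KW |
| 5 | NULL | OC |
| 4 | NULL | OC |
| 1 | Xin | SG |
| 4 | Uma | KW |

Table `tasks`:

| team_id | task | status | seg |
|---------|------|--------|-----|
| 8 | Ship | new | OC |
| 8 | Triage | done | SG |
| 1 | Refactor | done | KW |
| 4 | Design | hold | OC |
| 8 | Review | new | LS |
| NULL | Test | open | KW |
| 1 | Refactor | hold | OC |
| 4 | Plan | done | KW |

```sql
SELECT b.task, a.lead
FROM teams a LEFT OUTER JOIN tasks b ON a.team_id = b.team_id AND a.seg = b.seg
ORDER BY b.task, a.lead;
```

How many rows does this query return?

LEFT JOIN keeps every row from `teams`; unmatched rows get NULL for `tasks`'s columns.
Matching on a.team_id = b.team_id AND a.seg = b.seg. A NULL in a compared column never satisfies the condition.
- team_id=8, seg=OC: 1 matching b row(s), so 1 row(s) emitted.
- team_id=4, seg=OC: 1 matching b row(s), so 1 row(s) emitted.
- team_id=1, seg=KW: 1 matching b row(s), so 1 row(s) emitted.
- team_id=5, seg=OC: no b row matches, row kept with b columns NULL.
- team_id=4, seg=OC: 1 matching b row(s), so 1 row(s) emitted.
- team_id=1, seg=SG: no b row matches, row kept with b columns NULL.
- team_id=4, seg=KW: 1 matching b row(s), so 1 row(s) emitted.
Total: 5 matched + 2 padded = 7 rows.

7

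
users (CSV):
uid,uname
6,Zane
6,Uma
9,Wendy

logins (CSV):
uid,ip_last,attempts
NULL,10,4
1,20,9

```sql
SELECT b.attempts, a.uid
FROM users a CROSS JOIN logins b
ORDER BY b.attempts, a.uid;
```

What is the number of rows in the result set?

6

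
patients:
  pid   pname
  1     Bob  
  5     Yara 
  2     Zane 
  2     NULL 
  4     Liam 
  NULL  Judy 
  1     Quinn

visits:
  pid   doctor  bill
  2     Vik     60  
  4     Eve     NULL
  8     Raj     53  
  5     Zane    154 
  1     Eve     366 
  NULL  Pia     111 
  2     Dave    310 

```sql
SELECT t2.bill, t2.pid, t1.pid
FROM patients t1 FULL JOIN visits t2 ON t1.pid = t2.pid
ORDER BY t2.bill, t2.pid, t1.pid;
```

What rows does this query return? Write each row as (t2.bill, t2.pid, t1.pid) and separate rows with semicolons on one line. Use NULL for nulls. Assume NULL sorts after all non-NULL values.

(53, 8, NULL); (60, 2, 2); (60, 2, 2); (111, NULL, NULL); (154, 5, 5); (310, 2, 2); (310, 2, 2); (366, 1, 1); (366, 1, 1); (NULL, 4, 4); (NULL, NULL, NULL)

FULL OUTER JOIN keeps every row from both sides; unmatched rows get NULL for the other side's columns.
Matching on t1.pid = t2.pid. A NULL in a compared column never satisfies the condition.
- t1 (pid=1) pairs with 1 row(s) of t2.
- t1 (pid=5) pairs with 1 row(s) of t2.
- t1 (pid=2) pairs with 2 row(s) of t2.
- t1 (pid=2) pairs with 2 row(s) of t2.
- t1 (pid=4) pairs with 1 row(s) of t2.
- t1 (pid=NULL) has no partner → padded with NULL.
- t1 (pid=1) pairs with 1 row(s) of t2.
- plus 2 unmatched t2 row(s), each kept with NULL t1 columns.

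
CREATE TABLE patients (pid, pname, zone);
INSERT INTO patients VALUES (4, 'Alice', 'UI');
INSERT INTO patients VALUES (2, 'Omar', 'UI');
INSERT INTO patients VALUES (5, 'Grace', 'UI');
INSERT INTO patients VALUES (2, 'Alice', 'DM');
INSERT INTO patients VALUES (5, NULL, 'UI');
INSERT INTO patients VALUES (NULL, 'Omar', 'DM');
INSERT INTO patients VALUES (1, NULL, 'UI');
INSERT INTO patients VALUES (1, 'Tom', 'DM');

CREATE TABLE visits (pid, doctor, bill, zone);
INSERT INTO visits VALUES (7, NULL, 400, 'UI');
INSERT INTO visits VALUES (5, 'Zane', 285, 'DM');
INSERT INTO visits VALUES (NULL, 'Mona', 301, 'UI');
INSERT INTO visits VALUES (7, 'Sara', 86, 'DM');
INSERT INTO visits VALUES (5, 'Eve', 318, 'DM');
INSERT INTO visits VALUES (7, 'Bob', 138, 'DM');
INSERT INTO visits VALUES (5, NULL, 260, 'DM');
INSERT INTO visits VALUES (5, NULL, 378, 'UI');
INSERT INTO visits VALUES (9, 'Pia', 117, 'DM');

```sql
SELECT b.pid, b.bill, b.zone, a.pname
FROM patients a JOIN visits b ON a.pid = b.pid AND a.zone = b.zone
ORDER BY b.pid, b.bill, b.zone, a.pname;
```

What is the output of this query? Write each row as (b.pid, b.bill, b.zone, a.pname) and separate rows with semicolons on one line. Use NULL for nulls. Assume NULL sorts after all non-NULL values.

(5, 378, UI, Grace); (5, 378, UI, NULL)

INNER JOIN keeps only pairs where the ON condition holds.
Matching on a.pid = b.pid AND a.zone = b.zone. A NULL in a compared column never satisfies the condition.
- a[0] pid=4, zone=UI → no match; dropped.
- a[1] pid=2, zone=UI → no match; dropped.
- a[2] pid=5, zone=UI → 1 match(es) in b → 1 row(s).
- a[3] pid=2, zone=DM → no match; dropped.
- a[4] pid=5, zone=UI → 1 match(es) in b → 1 row(s).
- a[5] pid=NULL, zone=DM → no match; dropped.
- a[6] pid=1, zone=UI → no match; dropped.
- a[7] pid=1, zone=DM → no match; dropped.
After projecting and ordering:
b.pid | b.bill | b.zone | a.pname
5 | 378 | UI | Grace
5 | 378 | UI | NULL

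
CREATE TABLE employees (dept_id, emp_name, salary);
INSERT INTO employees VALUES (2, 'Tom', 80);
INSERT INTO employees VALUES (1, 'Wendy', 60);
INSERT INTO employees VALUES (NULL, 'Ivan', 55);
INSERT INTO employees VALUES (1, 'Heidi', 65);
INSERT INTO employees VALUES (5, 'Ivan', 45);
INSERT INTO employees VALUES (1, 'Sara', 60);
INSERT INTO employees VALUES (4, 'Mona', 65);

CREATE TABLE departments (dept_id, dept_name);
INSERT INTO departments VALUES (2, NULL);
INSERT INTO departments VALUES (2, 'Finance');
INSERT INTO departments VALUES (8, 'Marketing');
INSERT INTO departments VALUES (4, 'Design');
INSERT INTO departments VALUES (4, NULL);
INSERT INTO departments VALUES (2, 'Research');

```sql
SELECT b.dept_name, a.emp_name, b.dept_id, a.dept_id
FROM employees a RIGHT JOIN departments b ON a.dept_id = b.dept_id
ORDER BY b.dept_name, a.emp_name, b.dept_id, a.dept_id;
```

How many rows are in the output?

6

RIGHT JOIN keeps every row from `departments`; unmatched rows get NULL for `employees`'s columns.
Matching on a.dept_id = b.dept_id. A NULL in a compared column never satisfies the condition.
- a (dept_id=2) pairs with 3 row(s) of b.
- a (dept_id=1) has no partner in b.
- a (dept_id=NULL) has no partner in b.
- a (dept_id=1) has no partner in b.
- a (dept_id=5) has no partner in b.
- a (dept_id=1) has no partner in b.
- a (dept_id=4) pairs with 2 row(s) of b.
- 1 b row(s) had no a match → kept, a columns NULL.
Total: 5 matched + 1 padded = 6 rows.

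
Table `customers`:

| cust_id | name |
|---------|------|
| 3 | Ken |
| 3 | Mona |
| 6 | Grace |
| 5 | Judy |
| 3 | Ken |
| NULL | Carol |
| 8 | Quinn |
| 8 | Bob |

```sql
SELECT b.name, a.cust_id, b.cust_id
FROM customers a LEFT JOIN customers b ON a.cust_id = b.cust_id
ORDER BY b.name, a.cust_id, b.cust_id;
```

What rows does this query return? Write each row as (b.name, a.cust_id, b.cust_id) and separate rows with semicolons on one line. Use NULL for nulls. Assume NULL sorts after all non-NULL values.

LEFT JOIN keeps every row from `customers a`; unmatched rows get NULL for `customers b`'s columns.
Matching on a.cust_id = b.cust_id. A NULL in a compared column never satisfies the condition.
Matched pairs: 15; unmatched a rows kept: 1.

(Bob, 8, 8); (Bob, 8, 8); (Grace, 6, 6); (Judy, 5, 5); (Ken, 3, 3); (Ken, 3, 3); (Ken, 3, 3); (Ken, 3, 3); (Ken, 3, 3); (Ken, 3, 3); (Mona, 3, 3); (Mona, 3, 3); (Mona, 3, 3); (Quinn, 8, 8); (Quinn, 8, 8); (NULL, NULL, NULL)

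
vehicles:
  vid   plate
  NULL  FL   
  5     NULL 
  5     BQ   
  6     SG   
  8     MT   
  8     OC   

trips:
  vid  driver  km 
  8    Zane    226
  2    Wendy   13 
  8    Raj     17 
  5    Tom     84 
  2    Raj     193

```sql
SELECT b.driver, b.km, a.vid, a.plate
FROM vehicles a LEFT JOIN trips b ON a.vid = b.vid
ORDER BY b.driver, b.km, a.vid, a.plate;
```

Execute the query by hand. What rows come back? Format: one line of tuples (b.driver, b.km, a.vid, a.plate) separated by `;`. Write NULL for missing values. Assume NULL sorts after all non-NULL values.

(Raj, 17, 8, MT); (Raj, 17, 8, OC); (Tom, 84, 5, BQ); (Tom, 84, 5, NULL); (Zane, 226, 8, MT); (Zane, 226, 8, OC); (NULL, NULL, 6, SG); (NULL, NULL, NULL, FL)

LEFT JOIN keeps every row from `vehicles`; unmatched rows get NULL for `trips`'s columns.
Matching on a.vid = b.vid. A NULL in a compared column never satisfies the condition.
- a row (vid=NULL): no match → kept, b columns NULL.
- a row (vid=5): matches 1 b row(s) → 1 output row(s).
- a row (vid=5): matches 1 b row(s) → 1 output row(s).
- a row (vid=6): no match → kept, b columns NULL.
- a row (vid=8): matches 2 b row(s) → 2 output row(s).
- a row (vid=8): matches 2 b row(s) → 2 output row(s).
After projecting and ordering:
b.driver | b.km | a.vid | a.plate
Raj | 17 | 8 | MT
Raj | 17 | 8 | OC
Tom | 84 | 5 | BQ
Tom | 84 | 5 | NULL
Zane | 226 | 8 | MT
Zane | 226 | 8 | OC
NULL | NULL | 6 | SG
NULL | NULL | NULL | FL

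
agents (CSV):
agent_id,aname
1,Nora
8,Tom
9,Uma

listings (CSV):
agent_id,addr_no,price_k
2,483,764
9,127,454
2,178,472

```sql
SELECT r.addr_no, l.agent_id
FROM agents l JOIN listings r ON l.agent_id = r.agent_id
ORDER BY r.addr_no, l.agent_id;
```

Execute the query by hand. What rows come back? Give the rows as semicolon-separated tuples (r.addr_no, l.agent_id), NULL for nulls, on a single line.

(127, 9)

INNER JOIN keeps only pairs where the ON condition holds.
Matching on l.agent_id = r.agent_id.
- agent_id=1: no matching r row, dropped.
- agent_id=8: no matching r row, dropped.
- agent_id=9: 1 matching r row(s), so 1 row(s) emitted.
After projecting and ordering:
r.addr_no | l.agent_id
127 | 9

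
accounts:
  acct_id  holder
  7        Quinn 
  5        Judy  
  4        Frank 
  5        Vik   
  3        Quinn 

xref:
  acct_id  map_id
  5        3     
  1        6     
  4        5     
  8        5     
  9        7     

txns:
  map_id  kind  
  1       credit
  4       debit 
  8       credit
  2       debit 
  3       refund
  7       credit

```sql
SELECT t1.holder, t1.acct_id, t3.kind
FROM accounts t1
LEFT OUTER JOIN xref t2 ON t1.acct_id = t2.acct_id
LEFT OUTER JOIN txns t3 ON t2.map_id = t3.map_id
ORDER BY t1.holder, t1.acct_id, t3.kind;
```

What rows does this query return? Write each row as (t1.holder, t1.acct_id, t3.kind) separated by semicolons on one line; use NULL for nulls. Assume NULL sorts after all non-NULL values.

Step 1 — t1 LEFT JOIN t2 on acct_id → 5 row(s).
Then LEFT JOIN `txns t3` on map_id: each of those 5 rows is kept; rows whose t2.map_id has no match in t3 get NULL for t3's columns.

(Frank, 4, NULL); (Judy, 5, refund); (Quinn, 3, NULL); (Quinn, 7, NULL); (Vik, 5, refund)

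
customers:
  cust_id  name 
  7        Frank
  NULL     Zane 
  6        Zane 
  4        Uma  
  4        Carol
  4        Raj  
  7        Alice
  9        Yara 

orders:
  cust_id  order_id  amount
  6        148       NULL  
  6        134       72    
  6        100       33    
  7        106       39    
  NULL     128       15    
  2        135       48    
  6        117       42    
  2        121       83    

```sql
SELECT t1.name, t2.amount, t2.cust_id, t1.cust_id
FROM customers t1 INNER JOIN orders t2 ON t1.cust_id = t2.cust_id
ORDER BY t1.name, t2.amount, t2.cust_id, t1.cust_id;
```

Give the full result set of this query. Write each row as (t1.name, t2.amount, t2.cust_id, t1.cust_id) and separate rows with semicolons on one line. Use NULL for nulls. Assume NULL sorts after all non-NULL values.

INNER JOIN keeps only pairs where the ON condition holds.
Matching on t1.cust_id = t2.cust_id. A NULL in a compared column never satisfies the condition.
- t1 (cust_id=7) pairs with 1 row(s) of t2.
- t1 (cust_id=NULL) has no partner → excluded.
- t1 (cust_id=6) pairs with 4 row(s) of t2.
- t1 (cust_id=4) has no partner → excluded.
- t1 (cust_id=4) has no partner → excluded.
- t1 (cust_id=4) has no partner → excluded.
- t1 (cust_id=7) pairs with 1 row(s) of t2.
- t1 (cust_id=9) has no partner → excluded.
After projecting and ordering:
t1.name | t2.amount | t2.cust_id | t1.cust_id
Alice | 39 | 7 | 7
Frank | 39 | 7 | 7
Zane | 33 | 6 | 6
Zane | 42 | 6 | 6
Zane | 72 | 6 | 6
Zane | NULL | 6 | 6

(Alice, 39, 7, 7); (Frank, 39, 7, 7); (Zane, 33, 6, 6); (Zane, 42, 6, 6); (Zane, 72, 6, 6); (Zane, NULL, 6, 6)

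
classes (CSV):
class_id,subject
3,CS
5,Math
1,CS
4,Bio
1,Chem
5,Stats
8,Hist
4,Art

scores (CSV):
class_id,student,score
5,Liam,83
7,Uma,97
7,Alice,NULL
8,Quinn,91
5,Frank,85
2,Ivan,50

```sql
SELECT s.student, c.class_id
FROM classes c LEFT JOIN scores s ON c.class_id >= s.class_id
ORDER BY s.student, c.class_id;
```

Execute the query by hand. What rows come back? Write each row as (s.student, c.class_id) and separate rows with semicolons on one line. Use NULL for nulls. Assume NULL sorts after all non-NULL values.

(Alice, 8); (Frank, 5); (Frank, 5); (Frank, 8); (Ivan, 3); (Ivan, 4); (Ivan, 4); (Ivan, 5); (Ivan, 5); (Ivan, 8); (Liam, 5); (Liam, 5); (Liam, 8); (Quinn, 8); (Uma, 8); (NULL, 1); (NULL, 1)

LEFT JOIN keeps every row from `classes`; unmatched rows get NULL for `scores`'s columns.
Matching on c.class_id >= s.class_id.
- c (class_id=3) pairs with 1 row(s) of s.
- c (class_id=5) pairs with 3 row(s) of s.
- c (class_id=1) has no partner → padded with NULL.
- c (class_id=4) pairs with 1 row(s) of s.
- c (class_id=1) has no partner → padded with NULL.
- c (class_id=5) pairs with 3 row(s) of s.
- c (class_id=8) pairs with 6 row(s) of s.
- c (class_id=4) pairs with 1 row(s) of s.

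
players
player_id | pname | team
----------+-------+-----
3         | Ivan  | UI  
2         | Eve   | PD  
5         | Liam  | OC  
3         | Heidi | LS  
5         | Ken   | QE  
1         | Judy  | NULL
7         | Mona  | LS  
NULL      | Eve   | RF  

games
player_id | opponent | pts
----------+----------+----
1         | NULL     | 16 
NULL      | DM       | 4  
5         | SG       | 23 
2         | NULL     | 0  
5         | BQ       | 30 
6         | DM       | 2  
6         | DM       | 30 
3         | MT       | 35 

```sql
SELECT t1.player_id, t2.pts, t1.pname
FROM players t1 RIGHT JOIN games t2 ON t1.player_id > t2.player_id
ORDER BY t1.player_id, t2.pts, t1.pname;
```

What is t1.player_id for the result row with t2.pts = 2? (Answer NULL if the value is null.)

7

RIGHT JOIN keeps every row from `games`; unmatched rows get NULL for `players`'s columns.
Matching on t1.player_id > t2.player_id. A NULL in a compared column never satisfies the condition.
- t1 (player_id=3) pairs with 2 row(s) of t2.
- t1 (player_id=2) pairs with 1 row(s) of t2.
- t1 (player_id=5) pairs with 3 row(s) of t2.
- t1 (player_id=3) pairs with 2 row(s) of t2.
- t1 (player_id=5) pairs with 3 row(s) of t2.
- t1 (player_id=1) has no partner in t2.
- t1 (player_id=7) pairs with 7 row(s) of t2.
- t1 (player_id=NULL) has no partner in t2.
- plus 1 unmatched t2 row(s), each kept with NULL t1 columns.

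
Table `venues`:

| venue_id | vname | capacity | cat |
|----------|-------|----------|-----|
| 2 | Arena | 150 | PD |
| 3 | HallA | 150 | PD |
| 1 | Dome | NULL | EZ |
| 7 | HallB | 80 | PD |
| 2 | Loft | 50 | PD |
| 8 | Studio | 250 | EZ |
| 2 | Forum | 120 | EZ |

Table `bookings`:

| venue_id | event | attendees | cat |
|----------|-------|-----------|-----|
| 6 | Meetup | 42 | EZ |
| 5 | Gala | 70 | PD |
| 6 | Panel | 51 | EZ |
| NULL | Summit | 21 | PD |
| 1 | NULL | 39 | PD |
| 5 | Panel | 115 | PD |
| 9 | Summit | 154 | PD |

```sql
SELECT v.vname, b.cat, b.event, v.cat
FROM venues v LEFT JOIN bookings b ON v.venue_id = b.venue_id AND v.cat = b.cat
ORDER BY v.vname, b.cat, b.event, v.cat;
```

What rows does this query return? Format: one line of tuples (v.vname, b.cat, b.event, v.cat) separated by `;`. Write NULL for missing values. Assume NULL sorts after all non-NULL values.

(Arena, NULL, NULL, PD); (Dome, NULL, NULL, EZ); (Forum, NULL, NULL, EZ); (HallA, NULL, NULL, PD); (HallB, NULL, NULL, PD); (Loft, NULL, NULL, PD); (Studio, NULL, NULL, EZ)

LEFT JOIN keeps every row from `venues`; unmatched rows get NULL for `bookings`'s columns.
Matching on v.venue_id = b.venue_id AND v.cat = b.cat. A NULL in a compared column never satisfies the condition.
- v row (venue_id=2, cat=PD): no match → kept, b columns NULL.
- v row (venue_id=3, cat=PD): no match → kept, b columns NULL.
- v row (venue_id=1, cat=EZ): no match → kept, b columns NULL.
- v row (venue_id=7, cat=PD): no match → kept, b columns NULL.
- v row (venue_id=2, cat=PD): no match → kept, b columns NULL.
- v row (venue_id=8, cat=EZ): no match → kept, b columns NULL.
- v row (venue_id=2, cat=EZ): no match → kept, b columns NULL.
After projecting and ordering:
v.vname | b.cat | b.event | v.cat
Arena | NULL | NULL | PD
Dome | NULL | NULL | EZ
Forum | NULL | NULL | EZ
HallA | NULL | NULL | PD
HallB | NULL | NULL | PD
Loft | NULL | NULL | PD
Studio | NULL | NULL | EZ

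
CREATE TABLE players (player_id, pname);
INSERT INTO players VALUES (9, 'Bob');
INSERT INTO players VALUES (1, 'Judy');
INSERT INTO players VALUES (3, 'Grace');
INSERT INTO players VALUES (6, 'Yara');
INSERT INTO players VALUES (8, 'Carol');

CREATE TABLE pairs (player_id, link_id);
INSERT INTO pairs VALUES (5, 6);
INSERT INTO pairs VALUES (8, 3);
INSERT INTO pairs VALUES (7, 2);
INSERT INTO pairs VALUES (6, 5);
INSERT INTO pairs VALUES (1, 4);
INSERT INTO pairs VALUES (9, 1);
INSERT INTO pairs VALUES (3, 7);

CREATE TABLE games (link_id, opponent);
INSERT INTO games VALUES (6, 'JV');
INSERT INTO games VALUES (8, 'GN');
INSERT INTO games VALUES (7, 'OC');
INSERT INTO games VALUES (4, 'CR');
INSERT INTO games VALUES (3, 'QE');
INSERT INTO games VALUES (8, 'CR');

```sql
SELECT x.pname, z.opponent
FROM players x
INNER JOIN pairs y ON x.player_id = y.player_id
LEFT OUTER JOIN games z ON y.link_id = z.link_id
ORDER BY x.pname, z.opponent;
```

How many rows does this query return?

5

Evaluate left to right. First `players x INNER JOIN pairs y` on player_id: 5 row(s).
Then LEFT JOIN `games z` on link_id: each of those 5 rows is kept; rows whose y.link_id has no match in z get NULL for z's columns.
Result: 5 row(s).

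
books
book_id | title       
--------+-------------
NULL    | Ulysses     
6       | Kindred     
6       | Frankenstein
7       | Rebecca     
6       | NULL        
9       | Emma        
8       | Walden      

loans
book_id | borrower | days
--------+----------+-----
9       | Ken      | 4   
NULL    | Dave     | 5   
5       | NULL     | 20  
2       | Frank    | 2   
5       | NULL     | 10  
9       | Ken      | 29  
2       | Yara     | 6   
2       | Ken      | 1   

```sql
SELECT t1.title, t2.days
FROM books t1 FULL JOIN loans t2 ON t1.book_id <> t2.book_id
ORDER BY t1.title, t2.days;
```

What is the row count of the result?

FULL OUTER JOIN keeps every row from both sides; unmatched rows get NULL for the other side's columns.
Matching on t1.book_id <> t2.book_id. A NULL in a compared column never satisfies the condition.
Matched pairs: 40; unmatched t1 rows kept: 1; unmatched t2 rows kept: 1.
Total: 40 matched + 2 padded = 42 rows.

42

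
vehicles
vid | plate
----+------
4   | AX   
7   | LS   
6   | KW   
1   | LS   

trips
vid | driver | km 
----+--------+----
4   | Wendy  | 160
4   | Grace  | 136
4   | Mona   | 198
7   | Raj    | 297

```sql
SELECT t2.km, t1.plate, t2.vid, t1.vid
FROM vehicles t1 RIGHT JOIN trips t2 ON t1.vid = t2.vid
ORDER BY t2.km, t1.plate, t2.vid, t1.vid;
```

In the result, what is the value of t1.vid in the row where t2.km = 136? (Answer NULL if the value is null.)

4

RIGHT JOIN keeps every row from `trips`; unmatched rows get NULL for `vehicles`'s columns.
Matching on t1.vid = t2.vid.
- t1[0] vid=4 → 3 match(es) in t2 → 3 row(s).
- t1[1] vid=7 → 1 match(es) in t2 → 1 row(s).
- t1[2] vid=6 → no match.
- t1[3] vid=1 → no match.
- every t2 row matched at least one t1 row.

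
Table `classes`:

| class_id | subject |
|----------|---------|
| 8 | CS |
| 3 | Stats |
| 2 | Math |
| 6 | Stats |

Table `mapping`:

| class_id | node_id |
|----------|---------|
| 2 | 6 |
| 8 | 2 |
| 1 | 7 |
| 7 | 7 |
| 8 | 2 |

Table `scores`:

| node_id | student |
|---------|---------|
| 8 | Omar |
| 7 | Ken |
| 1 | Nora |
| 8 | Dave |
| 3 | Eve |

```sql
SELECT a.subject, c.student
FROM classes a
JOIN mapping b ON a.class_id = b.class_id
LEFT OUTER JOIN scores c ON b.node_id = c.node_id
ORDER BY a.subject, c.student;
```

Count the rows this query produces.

Evaluate left to right. First `classes a INNER JOIN mapping b` on class_id: 3 row(s).
Then LEFT JOIN `scores c` on node_id: each of those 3 rows is kept; rows whose b.node_id has no match in c get NULL for c's columns.
Result: 3 row(s).

3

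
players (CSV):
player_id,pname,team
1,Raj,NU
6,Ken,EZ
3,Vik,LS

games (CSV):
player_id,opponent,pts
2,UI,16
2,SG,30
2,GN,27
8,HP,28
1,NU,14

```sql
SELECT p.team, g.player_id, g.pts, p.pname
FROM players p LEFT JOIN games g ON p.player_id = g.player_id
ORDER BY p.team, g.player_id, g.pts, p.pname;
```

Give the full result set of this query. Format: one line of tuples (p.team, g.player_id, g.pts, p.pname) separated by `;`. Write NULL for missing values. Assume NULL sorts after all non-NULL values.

(EZ, NULL, NULL, Ken); (LS, NULL, NULL, Vik); (NU, 1, 14, Raj)

LEFT JOIN keeps every row from `players`; unmatched rows get NULL for `games`'s columns.
Matching on p.player_id = g.player_id.
- p[0] player_id=1 → 1 match(es) in g → 1 row(s).
- p[1] player_id=6 → no match; kept with NULLs on the g side.
- p[2] player_id=3 → no match; kept with NULLs on the g side.
After projecting and ordering:
p.team | g.player_id | g.pts | p.pname
EZ | NULL | NULL | Ken
LS | NULL | NULL | Vik
NU | 1 | 14 | Raj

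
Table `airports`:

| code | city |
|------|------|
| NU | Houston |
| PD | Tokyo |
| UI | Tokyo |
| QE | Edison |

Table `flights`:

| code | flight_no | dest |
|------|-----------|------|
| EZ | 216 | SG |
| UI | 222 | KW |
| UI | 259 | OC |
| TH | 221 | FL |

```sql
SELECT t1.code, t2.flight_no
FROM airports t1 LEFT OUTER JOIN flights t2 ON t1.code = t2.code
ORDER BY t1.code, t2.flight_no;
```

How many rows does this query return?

5

LEFT JOIN keeps every row from `airports`; unmatched rows get NULL for `flights`'s columns.
Matching on t1.code = t2.code.
- t1 (code=NU) has no partner → padded with NULL.
- t1 (code=PD) has no partner → padded with NULL.
- t1 (code=UI) pairs with 2 row(s) of t2.
- t1 (code=QE) has no partner → padded with NULL.
Total: 2 matched + 3 padded = 5 rows.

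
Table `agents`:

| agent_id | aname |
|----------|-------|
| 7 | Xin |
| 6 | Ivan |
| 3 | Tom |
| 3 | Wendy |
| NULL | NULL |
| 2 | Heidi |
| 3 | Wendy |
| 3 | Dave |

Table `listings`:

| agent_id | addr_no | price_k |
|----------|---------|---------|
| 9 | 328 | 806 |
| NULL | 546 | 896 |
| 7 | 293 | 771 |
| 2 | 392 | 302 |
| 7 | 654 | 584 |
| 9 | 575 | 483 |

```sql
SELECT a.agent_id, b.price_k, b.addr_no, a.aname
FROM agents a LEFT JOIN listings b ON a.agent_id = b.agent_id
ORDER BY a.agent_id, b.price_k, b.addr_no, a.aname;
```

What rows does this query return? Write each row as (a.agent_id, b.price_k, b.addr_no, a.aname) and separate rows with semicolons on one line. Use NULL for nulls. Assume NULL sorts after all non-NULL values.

(2, 302, 392, Heidi); (3, NULL, NULL, Dave); (3, NULL, NULL, Tom); (3, NULL, NULL, Wendy); (3, NULL, NULL, Wendy); (6, NULL, NULL, Ivan); (7, 584, 654, Xin); (7, 771, 293, Xin); (NULL, NULL, NULL, NULL)

LEFT JOIN keeps every row from `agents`; unmatched rows get NULL for `listings`'s columns.
Matching on a.agent_id = b.agent_id. A NULL in a compared column never satisfies the condition.
Matched pairs: 3; unmatched a rows kept: 6.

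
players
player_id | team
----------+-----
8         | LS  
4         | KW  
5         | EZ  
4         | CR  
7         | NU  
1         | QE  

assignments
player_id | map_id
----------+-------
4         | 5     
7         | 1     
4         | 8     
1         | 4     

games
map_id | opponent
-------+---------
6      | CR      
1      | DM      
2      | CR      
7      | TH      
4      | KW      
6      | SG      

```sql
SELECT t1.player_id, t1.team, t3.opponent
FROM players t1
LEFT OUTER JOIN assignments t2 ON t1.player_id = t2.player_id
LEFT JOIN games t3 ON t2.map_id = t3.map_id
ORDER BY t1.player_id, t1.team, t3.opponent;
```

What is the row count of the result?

Joins associate left-to-right: players LEFT JOIN assignments on player_id gives 8 intermediate row(s).
Then LEFT JOIN `games t3` on map_id: each of those 8 rows is kept; rows whose t2.map_id has no match in t3 get NULL for t3's columns.
Result: 8 row(s).

8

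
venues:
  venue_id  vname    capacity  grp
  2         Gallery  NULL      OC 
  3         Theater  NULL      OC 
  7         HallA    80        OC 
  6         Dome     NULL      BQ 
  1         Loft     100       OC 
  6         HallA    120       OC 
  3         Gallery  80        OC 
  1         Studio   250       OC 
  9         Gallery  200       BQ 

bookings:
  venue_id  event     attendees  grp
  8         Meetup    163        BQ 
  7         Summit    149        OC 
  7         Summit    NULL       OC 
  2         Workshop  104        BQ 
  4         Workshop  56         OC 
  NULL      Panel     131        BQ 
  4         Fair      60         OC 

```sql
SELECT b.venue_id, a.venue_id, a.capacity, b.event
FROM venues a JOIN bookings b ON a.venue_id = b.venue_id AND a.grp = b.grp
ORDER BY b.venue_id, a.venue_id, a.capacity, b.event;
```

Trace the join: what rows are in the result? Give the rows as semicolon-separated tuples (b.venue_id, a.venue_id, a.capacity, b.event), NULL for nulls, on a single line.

(7, 7, 80, Summit); (7, 7, 80, Summit)

INNER JOIN keeps only pairs where the ON condition holds.
Matching on a.venue_id = b.venue_id AND a.grp = b.grp. A NULL in a compared column never satisfies the condition.
- a row (venue_id=2, grp=OC): no match → dropped.
- a row (venue_id=3, grp=OC): no match → dropped.
- a row (venue_id=7, grp=OC): matches 2 b row(s) → 2 output row(s).
- a row (venue_id=6, grp=BQ): no match → dropped.
- a row (venue_id=1, grp=OC): no match → dropped.
- a row (venue_id=6, grp=OC): no match → dropped.
- a row (venue_id=3, grp=OC): no match → dropped.
- a row (venue_id=1, grp=OC): no match → dropped.
- a row (venue_id=9, grp=BQ): no match → dropped.
After projecting and ordering:
b.venue_id | a.venue_id | a.capacity | b.event
7 | 7 | 80 | Summit
7 | 7 | 80 | Summit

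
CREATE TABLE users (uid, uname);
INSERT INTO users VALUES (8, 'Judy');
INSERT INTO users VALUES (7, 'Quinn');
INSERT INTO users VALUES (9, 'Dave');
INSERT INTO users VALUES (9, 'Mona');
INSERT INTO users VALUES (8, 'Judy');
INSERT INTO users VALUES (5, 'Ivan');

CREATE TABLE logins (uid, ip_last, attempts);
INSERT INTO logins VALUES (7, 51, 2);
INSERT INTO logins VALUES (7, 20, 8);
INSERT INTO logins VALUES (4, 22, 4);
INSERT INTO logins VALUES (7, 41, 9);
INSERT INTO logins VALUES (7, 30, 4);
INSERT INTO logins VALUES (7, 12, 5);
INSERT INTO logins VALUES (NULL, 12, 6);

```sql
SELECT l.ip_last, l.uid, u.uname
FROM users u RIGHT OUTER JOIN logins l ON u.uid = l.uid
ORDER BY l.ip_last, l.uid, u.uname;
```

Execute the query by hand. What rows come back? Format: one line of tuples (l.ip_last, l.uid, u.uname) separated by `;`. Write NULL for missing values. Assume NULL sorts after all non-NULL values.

(12, 7, Quinn); (12, NULL, NULL); (20, 7, Quinn); (22, 4, NULL); (30, 7, Quinn); (41, 7, Quinn); (51, 7, Quinn)

RIGHT JOIN keeps every row from `logins`; unmatched rows get NULL for `users`'s columns.
Matching on u.uid = l.uid. A NULL in a compared column never satisfies the condition.
- u (uid=8) has no partner in l.
- u (uid=7) pairs with 5 row(s) of l.
- u (uid=9) has no partner in l.
- u (uid=9) has no partner in l.
- u (uid=8) has no partner in l.
- u (uid=5) has no partner in l.
- plus 2 unmatched l row(s), each kept with NULL u columns.
After projecting and ordering:
l.ip_last | l.uid | u.uname
12 | 7 | Quinn
12 | NULL | NULL
20 | 7 | Quinn
22 | 4 | NULL
30 | 7 | Quinn
41 | 7 | Quinn
51 | 7 | Quinn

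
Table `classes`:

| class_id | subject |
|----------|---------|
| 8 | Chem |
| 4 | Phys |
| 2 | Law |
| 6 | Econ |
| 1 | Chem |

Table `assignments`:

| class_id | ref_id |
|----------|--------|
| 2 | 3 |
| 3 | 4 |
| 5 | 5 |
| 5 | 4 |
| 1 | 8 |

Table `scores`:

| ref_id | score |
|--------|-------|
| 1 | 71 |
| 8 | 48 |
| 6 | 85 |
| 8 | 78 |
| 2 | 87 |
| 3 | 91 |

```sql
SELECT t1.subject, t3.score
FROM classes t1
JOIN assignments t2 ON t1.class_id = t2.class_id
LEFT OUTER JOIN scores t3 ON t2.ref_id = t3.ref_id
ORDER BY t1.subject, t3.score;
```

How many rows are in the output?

Joins associate left-to-right: classes INNER JOIN assignments on class_id gives 2 intermediate row(s).
Then LEFT JOIN `scores t3` on ref_id: each of those 2 rows is kept; rows whose t2.ref_id has no match in t3 get NULL for t3's columns.
Result: 3 row(s).

3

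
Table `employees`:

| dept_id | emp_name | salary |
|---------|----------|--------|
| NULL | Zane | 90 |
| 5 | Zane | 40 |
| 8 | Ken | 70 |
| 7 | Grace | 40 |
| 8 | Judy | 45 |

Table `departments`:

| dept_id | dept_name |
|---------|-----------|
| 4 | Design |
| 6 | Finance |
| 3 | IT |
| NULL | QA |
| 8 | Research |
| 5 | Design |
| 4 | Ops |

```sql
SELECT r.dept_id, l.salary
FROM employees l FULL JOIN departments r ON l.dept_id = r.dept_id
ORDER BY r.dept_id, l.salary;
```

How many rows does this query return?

10

FULL OUTER JOIN keeps every row from both sides; unmatched rows get NULL for the other side's columns.
Matching on l.dept_id = r.dept_id. A NULL in a compared column never satisfies the condition.
- l row (dept_id=NULL): no match → kept, r columns NULL.
- l row (dept_id=5): matches 1 r row(s) → 1 output row(s).
- l row (dept_id=8): matches 1 r row(s) → 1 output row(s).
- l row (dept_id=7): no match → kept, r columns NULL.
- l row (dept_id=8): matches 1 r row(s) → 1 output row(s).
- plus 5 unmatched r row(s), each kept with NULL l columns.
Total: 3 matched + 7 padded = 10 rows.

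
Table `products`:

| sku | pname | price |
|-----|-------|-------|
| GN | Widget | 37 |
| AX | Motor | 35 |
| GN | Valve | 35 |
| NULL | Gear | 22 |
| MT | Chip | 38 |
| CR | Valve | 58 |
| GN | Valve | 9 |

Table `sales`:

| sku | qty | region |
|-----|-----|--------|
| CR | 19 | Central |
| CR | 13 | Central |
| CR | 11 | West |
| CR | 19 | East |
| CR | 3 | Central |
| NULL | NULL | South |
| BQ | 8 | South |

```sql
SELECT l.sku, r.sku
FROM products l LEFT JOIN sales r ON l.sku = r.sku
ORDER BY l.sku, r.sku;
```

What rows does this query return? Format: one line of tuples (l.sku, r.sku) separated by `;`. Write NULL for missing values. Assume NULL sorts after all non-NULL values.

(AX, NULL); (CR, CR); (CR, CR); (CR, CR); (CR, CR); (CR, CR); (GN, NULL); (GN, NULL); (GN, NULL); (MT, NULL); (NULL, NULL)

LEFT JOIN keeps every row from `products`; unmatched rows get NULL for `sales`'s columns.
Matching on l.sku = r.sku. A NULL in a compared column never satisfies the condition.
Matched pairs: 5; unmatched l rows kept: 6.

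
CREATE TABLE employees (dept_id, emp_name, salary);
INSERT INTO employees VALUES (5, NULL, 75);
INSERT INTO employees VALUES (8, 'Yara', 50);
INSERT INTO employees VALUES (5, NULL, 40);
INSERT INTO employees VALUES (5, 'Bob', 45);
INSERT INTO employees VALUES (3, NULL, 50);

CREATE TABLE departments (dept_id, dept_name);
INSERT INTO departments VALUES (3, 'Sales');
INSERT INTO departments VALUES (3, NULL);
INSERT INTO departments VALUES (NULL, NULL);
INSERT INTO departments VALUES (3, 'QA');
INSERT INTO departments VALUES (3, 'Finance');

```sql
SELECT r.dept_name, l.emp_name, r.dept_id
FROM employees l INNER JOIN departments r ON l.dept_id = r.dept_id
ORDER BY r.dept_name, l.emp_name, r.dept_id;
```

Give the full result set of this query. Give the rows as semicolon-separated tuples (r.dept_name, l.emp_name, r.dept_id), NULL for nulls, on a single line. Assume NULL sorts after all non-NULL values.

(Finance, NULL, 3); (QA, NULL, 3); (Sales, NULL, 3); (NULL, NULL, 3)

INNER JOIN keeps only pairs where the ON condition holds.
Matching on l.dept_id = r.dept_id. A NULL in a compared column never satisfies the condition.
- l (dept_id=5) has no partner → excluded.
- l (dept_id=8) has no partner → excluded.
- l (dept_id=5) has no partner → excluded.
- l (dept_id=5) has no partner → excluded.
- l (dept_id=3) pairs with 4 row(s) of r.
After projecting and ordering:
r.dept_name | l.emp_name | r.dept_id
Finance | NULL | 3
QA | NULL | 3
Sales | NULL | 3
NULL | NULL | 3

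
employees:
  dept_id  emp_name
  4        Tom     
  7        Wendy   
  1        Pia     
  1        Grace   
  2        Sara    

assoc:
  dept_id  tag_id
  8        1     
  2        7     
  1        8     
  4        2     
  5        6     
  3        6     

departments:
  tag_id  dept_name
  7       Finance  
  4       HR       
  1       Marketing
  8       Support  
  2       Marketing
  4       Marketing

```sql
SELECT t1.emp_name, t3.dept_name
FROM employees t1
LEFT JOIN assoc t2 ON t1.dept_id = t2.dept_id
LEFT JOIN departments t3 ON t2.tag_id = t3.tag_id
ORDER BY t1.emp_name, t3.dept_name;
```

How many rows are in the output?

Joins associate left-to-right: employees LEFT JOIN assoc on dept_id gives 5 intermediate row(s).
Then LEFT JOIN `departments t3` on tag_id: each of those 5 rows is kept; rows whose t2.tag_id has no match in t3 get NULL for t3's columns.
Result: 5 row(s).

5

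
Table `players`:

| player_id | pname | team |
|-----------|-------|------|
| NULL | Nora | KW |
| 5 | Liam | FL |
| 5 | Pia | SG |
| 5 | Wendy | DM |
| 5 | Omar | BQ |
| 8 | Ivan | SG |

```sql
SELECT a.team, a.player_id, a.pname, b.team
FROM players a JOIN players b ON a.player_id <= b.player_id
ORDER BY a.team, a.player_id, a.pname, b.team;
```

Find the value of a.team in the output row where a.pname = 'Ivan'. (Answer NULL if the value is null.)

INNER JOIN keeps only pairs where the ON condition holds.
Matching on a.player_id <= b.player_id. A NULL in a compared column never satisfies the condition.
Matched pairs: 21.

SG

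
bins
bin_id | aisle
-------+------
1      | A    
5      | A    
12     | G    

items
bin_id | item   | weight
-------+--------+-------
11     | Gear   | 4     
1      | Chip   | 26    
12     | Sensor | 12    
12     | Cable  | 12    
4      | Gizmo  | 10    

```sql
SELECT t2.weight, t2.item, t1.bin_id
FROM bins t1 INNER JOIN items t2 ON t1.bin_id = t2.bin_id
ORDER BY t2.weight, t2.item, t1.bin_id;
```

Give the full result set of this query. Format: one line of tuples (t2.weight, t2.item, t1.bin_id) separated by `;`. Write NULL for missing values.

INNER JOIN keeps only pairs where the ON condition holds.
Matching on t1.bin_id = t2.bin_id.
- t1[0] bin_id=1 → 1 match(es) in t2 → 1 row(s).
- t1[1] bin_id=5 → no match; dropped.
- t1[2] bin_id=12 → 2 match(es) in t2 → 2 row(s).
After projecting and ordering:
t2.weight | t2.item | t1.bin_id
12 | Cable | 12
12 | Sensor | 12
26 | Chip | 1

(12, Cable, 12); (12, Sensor, 12); (26, Chip, 1)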